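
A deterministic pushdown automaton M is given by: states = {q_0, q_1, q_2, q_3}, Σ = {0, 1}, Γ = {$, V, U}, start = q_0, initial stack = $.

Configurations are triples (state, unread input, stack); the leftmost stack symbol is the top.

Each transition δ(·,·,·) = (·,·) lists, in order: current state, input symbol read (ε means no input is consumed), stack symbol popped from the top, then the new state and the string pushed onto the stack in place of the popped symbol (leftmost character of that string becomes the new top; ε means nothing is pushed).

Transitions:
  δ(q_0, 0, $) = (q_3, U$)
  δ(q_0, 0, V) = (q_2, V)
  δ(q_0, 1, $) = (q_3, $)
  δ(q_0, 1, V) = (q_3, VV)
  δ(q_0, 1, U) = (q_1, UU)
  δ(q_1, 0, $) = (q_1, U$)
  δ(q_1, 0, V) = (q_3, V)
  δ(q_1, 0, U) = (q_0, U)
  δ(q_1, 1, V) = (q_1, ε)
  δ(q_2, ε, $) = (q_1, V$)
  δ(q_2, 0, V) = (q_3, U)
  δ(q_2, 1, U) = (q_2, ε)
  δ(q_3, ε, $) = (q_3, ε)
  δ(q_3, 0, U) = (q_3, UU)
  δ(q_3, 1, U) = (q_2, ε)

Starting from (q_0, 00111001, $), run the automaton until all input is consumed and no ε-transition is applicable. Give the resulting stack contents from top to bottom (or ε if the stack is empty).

UU$

(q_0, 00111001, $)
  read 0, top $: go to q_3, push U$ → (q_3, 0111001, U$)
  read 0, top U: go to q_3, push UU → (q_3, 111001, UU$)
  read 1, top U: go to q_2, push ε → (q_2, 11001, U$)
  read 1, top U: go to q_2, push ε → (q_2, 1001, $)
  ε-move, top $: go to q_1, push V$ → (q_1, 1001, V$)
  read 1, top V: go to q_1, push ε → (q_1, 001, $)
  read 0, top $: go to q_1, push U$ → (q_1, 01, U$)
  read 0, top U: go to q_0, push U → (q_0, 1, U$)
  read 1, top U: go to q_1, push UU → (q_1, ε, UU$)
All input consumed in state q_1 with stack UU$.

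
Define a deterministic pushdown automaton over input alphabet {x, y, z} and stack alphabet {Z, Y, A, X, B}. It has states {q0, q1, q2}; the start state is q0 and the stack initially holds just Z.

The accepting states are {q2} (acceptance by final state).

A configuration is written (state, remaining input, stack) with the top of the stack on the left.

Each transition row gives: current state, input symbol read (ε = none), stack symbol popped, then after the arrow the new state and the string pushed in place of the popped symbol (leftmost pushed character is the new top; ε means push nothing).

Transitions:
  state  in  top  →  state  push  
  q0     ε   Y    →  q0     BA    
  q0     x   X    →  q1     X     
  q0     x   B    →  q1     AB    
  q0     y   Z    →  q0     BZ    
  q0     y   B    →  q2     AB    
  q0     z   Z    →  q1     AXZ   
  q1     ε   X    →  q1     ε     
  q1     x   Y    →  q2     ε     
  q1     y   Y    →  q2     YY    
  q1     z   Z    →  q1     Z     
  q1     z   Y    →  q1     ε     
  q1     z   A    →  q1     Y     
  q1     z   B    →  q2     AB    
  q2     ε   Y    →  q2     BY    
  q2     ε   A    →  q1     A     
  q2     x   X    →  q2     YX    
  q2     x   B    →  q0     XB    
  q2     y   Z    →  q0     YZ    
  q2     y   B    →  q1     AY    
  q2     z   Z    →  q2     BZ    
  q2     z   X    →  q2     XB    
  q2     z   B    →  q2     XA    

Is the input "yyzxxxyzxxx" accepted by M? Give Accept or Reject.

Reject

(q0, yyzxxxyzxxx, Z)
  read y, top Z: go to q0, push BZ → (q0, yzxxxyzxxx, BZ)
  read y, top B: go to q2, push AB → (q2, zxxxyzxxx, ABZ)
  ε-move, top A: go to q1, push A → (q1, zxxxyzxxx, ABZ)
  read z, top A: go to q1, push Y → (q1, xxxyzxxx, YBZ)
  read x, top Y: go to q2, push ε → (q2, xxyzxxx, BZ)
  read x, top B: go to q0, push XB → (q0, xyzxxx, XBZ)
  read x, top X: go to q1, push X → (q1, yzxxx, XBZ)
  ε-move, top X: go to q1, push ε → (q1, yzxxx, BZ)
No transition applies at (q1, yzxxx, BZ); input not fully consumed.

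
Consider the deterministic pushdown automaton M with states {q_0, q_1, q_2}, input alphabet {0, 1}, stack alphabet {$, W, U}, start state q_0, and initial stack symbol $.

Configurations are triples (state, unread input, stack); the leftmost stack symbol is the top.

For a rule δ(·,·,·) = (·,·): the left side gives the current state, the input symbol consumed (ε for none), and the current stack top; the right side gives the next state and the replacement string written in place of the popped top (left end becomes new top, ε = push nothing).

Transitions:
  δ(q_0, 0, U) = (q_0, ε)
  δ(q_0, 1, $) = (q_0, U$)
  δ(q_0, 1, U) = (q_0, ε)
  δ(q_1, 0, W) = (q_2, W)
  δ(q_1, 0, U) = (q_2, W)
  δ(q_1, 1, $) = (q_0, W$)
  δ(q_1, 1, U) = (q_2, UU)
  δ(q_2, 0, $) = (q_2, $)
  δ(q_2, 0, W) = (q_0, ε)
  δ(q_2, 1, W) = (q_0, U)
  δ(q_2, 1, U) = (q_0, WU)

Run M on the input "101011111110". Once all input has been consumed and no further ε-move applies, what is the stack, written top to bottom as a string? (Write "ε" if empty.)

(q_0, 101011111110, $)
  read 1, top $: go to q_0, push U$ → (q_0, 01011111110, U$)
  read 0, top U: go to q_0, push ε → (q_0, 1011111110, $)
  read 1, top $: go to q_0, push U$ → (q_0, 011111110, U$)
  read 0, top U: go to q_0, push ε → (q_0, 11111110, $)
  read 1, top $: go to q_0, push U$ → (q_0, 1111110, U$)
  read 1, top U: go to q_0, push ε → (q_0, 111110, $)
  read 1, top $: go to q_0, push U$ → (q_0, 11110, U$)
  read 1, top U: go to q_0, push ε → (q_0, 1110, $)
  read 1, top $: go to q_0, push U$ → (q_0, 110, U$)
  read 1, top U: go to q_0, push ε → (q_0, 10, $)
  read 1, top $: go to q_0, push U$ → (q_0, 0, U$)
  read 0, top U: go to q_0, push ε → (q_0, ε, $)
All input consumed in state q_0 with stack $.

$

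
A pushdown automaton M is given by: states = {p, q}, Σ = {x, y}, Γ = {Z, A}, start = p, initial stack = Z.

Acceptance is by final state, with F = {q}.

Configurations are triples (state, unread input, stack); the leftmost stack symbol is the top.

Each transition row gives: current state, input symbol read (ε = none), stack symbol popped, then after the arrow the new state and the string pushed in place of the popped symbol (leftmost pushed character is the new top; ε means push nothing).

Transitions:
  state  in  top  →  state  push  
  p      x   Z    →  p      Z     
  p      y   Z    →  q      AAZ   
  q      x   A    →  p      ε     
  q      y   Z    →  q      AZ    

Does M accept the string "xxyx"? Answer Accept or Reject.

Reject

No computation consumes all input and reaches a final state.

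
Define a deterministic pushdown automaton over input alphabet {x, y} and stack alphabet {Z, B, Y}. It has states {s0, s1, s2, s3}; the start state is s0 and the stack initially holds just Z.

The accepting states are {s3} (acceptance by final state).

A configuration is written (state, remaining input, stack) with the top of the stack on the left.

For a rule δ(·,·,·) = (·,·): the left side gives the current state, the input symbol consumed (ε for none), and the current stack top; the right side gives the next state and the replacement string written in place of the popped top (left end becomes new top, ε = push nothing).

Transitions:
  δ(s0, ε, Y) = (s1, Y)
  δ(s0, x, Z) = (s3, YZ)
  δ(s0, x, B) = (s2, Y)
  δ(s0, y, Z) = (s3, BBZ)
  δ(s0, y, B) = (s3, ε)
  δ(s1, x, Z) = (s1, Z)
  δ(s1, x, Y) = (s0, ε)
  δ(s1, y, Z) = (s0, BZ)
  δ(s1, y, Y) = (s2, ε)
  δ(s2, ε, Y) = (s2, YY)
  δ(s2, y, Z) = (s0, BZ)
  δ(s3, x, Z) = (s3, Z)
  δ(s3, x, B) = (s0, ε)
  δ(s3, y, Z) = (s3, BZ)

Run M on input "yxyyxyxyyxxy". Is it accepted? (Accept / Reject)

(s0, yxyyxyxyyxxy, Z)
  read y, top Z: go to s3, push BBZ → (s3, xyyxyxyyxxy, BBZ)
  read x, top B: go to s0, push ε → (s0, yyxyxyyxxy, BZ)
  read y, top B: go to s3, push ε → (s3, yxyxyyxxy, Z)
  read y, top Z: go to s3, push BZ → (s3, xyxyyxxy, BZ)
  read x, top B: go to s0, push ε → (s0, yxyyxxy, Z)
  read y, top Z: go to s3, push BBZ → (s3, xyyxxy, BBZ)
  read x, top B: go to s0, push ε → (s0, yyxxy, BZ)
  read y, top B: go to s3, push ε → (s3, yxxy, Z)
  read y, top Z: go to s3, push BZ → (s3, xxy, BZ)
  read x, top B: go to s0, push ε → (s0, xy, Z)
  read x, top Z: go to s3, push YZ → (s3, y, YZ)
No transition applies at (s3, y, YZ); input not fully consumed.

Reject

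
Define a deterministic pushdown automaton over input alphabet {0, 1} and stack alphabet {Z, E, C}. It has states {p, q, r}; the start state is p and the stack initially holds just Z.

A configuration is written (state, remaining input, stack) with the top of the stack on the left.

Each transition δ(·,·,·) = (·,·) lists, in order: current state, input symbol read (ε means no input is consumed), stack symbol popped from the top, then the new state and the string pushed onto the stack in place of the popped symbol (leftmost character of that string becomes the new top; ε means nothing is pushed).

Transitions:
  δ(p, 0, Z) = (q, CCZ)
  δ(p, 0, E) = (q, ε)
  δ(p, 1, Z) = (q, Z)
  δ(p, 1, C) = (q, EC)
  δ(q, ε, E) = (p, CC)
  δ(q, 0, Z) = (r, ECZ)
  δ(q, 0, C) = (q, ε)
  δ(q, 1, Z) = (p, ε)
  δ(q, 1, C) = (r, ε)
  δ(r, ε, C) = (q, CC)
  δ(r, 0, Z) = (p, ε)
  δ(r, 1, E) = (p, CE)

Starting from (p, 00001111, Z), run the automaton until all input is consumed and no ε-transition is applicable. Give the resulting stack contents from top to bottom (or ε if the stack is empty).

CCCCCCCECZ

(p, 00001111, Z)
  read 0, top Z: go to q, push CCZ → (q, 0001111, CCZ)
  read 0, top C: go to q, push ε → (q, 001111, CZ)
  read 0, top C: go to q, push ε → (q, 01111, Z)
  read 0, top Z: go to r, push ECZ → (r, 1111, ECZ)
  read 1, top E: go to p, push CE → (p, 111, CECZ)
  read 1, top C: go to q, push EC → (q, 11, ECECZ)
  ε-move, top E: go to p, push CC → (p, 11, CCCECZ)
  read 1, top C: go to q, push EC → (q, 1, ECCCECZ)
  ε-move, top E: go to p, push CC → (p, 1, CCCCCECZ)
  read 1, top C: go to q, push EC → (q, ε, ECCCCCECZ)
  ε-move, top E: go to p, push CC → (p, ε, CCCCCCCECZ)
All input consumed in state p with stack CCCCCCCECZ.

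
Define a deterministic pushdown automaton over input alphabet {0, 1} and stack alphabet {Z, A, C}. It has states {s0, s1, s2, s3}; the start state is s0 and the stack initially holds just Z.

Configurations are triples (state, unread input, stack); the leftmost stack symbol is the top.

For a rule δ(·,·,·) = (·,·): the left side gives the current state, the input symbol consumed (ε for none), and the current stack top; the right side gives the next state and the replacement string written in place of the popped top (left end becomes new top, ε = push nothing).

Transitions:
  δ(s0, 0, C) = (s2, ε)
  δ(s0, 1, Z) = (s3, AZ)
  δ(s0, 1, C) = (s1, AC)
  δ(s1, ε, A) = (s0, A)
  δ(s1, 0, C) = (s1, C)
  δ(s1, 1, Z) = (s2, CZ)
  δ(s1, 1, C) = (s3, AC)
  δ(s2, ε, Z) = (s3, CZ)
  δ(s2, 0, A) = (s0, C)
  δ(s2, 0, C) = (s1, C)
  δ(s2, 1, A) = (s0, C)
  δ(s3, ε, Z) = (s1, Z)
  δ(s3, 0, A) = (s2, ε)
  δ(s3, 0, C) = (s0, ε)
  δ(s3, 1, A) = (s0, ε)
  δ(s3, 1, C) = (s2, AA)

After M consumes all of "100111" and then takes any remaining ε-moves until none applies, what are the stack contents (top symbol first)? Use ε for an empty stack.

(s0, 100111, Z)
  read 1, top Z: go to s3, push AZ → (s3, 00111, AZ)
  read 0, top A: go to s2, push ε → (s2, 0111, Z)
  ε-move, top Z: go to s3, push CZ → (s3, 0111, CZ)
  read 0, top C: go to s0, push ε → (s0, 111, Z)
  read 1, top Z: go to s3, push AZ → (s3, 11, AZ)
  read 1, top A: go to s0, push ε → (s0, 1, Z)
  read 1, top Z: go to s3, push AZ → (s3, ε, AZ)
All input consumed in state s3 with stack AZ.

AZ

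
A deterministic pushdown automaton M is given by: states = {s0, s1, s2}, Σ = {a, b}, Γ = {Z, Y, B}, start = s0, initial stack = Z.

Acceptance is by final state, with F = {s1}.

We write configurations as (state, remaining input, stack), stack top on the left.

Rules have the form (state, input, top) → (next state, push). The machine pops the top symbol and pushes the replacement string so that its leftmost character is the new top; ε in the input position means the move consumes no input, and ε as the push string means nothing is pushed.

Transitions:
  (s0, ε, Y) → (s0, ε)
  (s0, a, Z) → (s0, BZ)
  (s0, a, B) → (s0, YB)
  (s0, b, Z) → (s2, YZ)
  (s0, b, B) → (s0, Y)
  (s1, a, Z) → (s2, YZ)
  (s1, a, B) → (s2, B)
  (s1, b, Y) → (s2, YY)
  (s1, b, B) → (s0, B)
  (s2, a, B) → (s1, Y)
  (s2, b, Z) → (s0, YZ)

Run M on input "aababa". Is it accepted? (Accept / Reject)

Reject

(s0, aababa, Z) ⊢ (s0, ababa, BZ) ⊢ (s0, baba, YBZ) ⊢ (s0, baba, BZ) ⊢ (s0, aba, YZ) ⊢ (s0, aba, Z) ⊢ (s0, ba, BZ) ⊢ (s0, a, YZ) ⊢ (s0, a, Z) ⊢ (s0, ε, BZ)
All input consumed; state s0 ∉ F and no further ε-move applies.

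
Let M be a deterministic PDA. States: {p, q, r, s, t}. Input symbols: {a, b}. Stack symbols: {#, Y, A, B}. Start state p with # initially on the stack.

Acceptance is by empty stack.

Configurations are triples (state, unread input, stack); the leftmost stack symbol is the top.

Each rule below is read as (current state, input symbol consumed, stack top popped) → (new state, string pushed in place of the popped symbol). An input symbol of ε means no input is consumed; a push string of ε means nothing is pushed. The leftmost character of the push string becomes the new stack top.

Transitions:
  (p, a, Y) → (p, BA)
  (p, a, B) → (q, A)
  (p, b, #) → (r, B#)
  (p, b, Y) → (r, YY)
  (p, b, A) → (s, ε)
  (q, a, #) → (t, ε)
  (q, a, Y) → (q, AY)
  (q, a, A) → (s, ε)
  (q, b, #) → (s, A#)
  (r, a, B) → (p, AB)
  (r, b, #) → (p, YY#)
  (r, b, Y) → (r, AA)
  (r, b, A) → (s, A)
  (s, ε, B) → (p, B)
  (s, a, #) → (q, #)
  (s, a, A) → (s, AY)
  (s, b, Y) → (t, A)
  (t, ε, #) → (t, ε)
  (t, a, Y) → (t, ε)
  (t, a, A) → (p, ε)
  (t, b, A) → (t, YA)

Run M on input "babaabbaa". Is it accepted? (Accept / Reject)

Reject

(p, babaabbaa, #)
  read b, top #: go to r, push B# → (r, abaabbaa, B#)
  read a, top B: go to p, push AB → (p, baabbaa, AB#)
  read b, top A: go to s, push ε → (s, aabbaa, B#)
  ε-move, top B: go to p, push B → (p, aabbaa, B#)
  read a, top B: go to q, push A → (q, abbaa, A#)
  read a, top A: go to s, push ε → (s, bbaa, #)
No transition applies at (s, bbaa, #); input not fully consumed.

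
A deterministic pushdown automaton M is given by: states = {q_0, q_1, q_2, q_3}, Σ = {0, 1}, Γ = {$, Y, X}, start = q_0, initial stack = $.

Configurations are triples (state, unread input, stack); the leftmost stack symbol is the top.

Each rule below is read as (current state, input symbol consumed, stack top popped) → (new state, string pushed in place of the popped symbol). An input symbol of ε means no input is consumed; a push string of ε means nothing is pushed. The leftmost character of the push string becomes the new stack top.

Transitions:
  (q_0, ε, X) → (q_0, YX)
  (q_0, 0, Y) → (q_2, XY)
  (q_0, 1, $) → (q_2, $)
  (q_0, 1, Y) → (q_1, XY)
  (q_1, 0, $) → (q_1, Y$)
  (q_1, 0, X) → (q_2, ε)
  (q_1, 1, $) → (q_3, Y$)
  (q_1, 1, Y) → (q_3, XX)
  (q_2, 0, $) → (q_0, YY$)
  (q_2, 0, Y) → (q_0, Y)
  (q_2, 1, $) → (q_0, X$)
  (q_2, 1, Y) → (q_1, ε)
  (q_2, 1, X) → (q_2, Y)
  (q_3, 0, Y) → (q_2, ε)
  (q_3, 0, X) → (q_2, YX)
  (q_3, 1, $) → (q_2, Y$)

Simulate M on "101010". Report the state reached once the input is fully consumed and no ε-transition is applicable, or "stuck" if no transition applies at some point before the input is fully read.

stuck

(q_0, 101010, $) ⊢ (q_2, 01010, $) ⊢ (q_0, 1010, YY$) ⊢ (q_1, 010, XYY$) ⊢ (q_2, 10, YY$) ⊢ (q_1, 0, Y$)
No transition for (q_1, 0, top Y); M blocks with input 0 remaining.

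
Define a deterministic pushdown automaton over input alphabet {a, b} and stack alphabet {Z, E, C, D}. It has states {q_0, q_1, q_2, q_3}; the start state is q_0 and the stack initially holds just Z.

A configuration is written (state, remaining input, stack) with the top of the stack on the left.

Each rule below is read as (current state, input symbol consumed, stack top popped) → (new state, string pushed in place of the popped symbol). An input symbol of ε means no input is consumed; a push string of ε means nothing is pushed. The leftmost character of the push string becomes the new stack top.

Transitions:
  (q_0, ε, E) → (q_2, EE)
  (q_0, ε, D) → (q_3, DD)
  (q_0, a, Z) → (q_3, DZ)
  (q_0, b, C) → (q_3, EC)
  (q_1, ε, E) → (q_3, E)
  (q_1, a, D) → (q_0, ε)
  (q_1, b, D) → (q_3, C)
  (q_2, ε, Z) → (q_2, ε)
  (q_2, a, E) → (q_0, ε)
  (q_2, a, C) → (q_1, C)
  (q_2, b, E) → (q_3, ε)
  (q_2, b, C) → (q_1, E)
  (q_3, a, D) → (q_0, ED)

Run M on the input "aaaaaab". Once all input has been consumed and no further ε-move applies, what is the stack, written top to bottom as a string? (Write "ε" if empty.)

(q_0, aaaaaab, Z)
  read a, top Z: go to q_3, push DZ → (q_3, aaaaab, DZ)
  read a, top D: go to q_0, push ED → (q_0, aaaab, EDZ)
  ε-move, top E: go to q_2, push EE → (q_2, aaaab, EEDZ)
  read a, top E: go to q_0, push ε → (q_0, aaab, EDZ)
  ε-move, top E: go to q_2, push EE → (q_2, aaab, EEDZ)
  read a, top E: go to q_0, push ε → (q_0, aab, EDZ)
  ε-move, top E: go to q_2, push EE → (q_2, aab, EEDZ)
  read a, top E: go to q_0, push ε → (q_0, ab, EDZ)
  ε-move, top E: go to q_2, push EE → (q_2, ab, EEDZ)
  read a, top E: go to q_0, push ε → (q_0, b, EDZ)
  ε-move, top E: go to q_2, push EE → (q_2, b, EEDZ)
  read b, top E: go to q_3, push ε → (q_3, ε, EDZ)
All input consumed in state q_3 with stack EDZ.

EDZ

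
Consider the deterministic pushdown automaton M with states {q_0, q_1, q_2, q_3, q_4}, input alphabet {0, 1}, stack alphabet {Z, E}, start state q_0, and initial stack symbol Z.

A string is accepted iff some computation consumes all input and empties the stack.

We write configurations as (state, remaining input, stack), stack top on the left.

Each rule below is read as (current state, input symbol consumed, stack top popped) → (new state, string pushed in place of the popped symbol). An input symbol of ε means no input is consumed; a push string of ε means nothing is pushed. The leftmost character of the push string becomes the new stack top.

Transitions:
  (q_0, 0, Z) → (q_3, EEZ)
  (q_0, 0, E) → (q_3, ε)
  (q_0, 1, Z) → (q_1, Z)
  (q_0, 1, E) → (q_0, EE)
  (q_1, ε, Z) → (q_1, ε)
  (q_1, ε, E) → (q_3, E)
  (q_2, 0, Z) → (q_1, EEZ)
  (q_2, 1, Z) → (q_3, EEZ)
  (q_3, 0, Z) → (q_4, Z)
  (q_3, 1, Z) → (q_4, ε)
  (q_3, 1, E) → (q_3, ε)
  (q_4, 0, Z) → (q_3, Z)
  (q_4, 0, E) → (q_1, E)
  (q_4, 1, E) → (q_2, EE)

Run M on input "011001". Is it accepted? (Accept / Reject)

Accept

(q_0, 011001, Z) ⊢ (q_3, 11001, EEZ) ⊢ (q_3, 1001, EZ) ⊢ (q_3, 001, Z) ⊢ (q_4, 01, Z) ⊢ (q_3, 1, Z) ⊢ (q_4, ε, ε)
All input consumed and the stack is empty.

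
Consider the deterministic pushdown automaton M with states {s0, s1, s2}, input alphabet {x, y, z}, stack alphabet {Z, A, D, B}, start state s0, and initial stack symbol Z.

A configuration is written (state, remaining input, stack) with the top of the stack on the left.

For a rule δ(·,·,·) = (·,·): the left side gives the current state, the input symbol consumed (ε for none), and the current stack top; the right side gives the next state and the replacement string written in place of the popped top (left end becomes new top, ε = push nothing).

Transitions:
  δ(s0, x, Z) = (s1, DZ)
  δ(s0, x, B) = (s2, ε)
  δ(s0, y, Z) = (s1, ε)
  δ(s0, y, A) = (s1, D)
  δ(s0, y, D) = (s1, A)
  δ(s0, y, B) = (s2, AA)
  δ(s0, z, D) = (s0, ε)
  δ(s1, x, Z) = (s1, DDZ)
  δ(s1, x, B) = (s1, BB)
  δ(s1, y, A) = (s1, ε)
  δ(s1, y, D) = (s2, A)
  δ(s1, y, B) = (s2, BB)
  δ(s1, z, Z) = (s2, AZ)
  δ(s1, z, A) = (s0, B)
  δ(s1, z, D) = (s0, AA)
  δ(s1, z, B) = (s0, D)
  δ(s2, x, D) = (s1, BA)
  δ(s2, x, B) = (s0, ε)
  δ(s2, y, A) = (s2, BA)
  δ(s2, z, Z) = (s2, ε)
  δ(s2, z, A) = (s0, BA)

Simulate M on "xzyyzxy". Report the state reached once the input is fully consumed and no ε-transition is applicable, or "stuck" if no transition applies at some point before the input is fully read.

s2

(s0, xzyyzxy, Z)
  read x, top Z: go to s1, push DZ → (s1, zyyzxy, DZ)
  read z, top D: go to s0, push AA → (s0, yyzxy, AAZ)
  read y, top A: go to s1, push D → (s1, yzxy, DAZ)
  read y, top D: go to s2, push A → (s2, zxy, AAZ)
  read z, top A: go to s0, push BA → (s0, xy, BAAZ)
  read x, top B: go to s2, push ε → (s2, y, AAZ)
  read y, top A: go to s2, push BA → (s2, ε, BAAZ)
All input consumed; M is in state s2.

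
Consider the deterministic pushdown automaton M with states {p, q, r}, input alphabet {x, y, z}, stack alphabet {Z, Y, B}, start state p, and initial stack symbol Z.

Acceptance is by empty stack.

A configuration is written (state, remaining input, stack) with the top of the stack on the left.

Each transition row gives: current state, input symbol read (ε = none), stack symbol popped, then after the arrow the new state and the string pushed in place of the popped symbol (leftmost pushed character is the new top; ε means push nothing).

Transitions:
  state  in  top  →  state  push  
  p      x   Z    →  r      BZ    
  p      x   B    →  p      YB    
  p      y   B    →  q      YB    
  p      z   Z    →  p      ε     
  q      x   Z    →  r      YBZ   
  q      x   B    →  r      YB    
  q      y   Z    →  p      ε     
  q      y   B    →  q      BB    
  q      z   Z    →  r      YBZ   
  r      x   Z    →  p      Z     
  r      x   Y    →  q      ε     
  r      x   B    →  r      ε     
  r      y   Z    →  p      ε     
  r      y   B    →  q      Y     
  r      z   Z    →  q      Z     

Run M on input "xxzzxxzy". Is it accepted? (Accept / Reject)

Reject

(p, xxzzxxzy, Z)
  read x, top Z: go to r, push BZ → (r, xzzxxzy, BZ)
  read x, top B: go to r, push ε → (r, zzxxzy, Z)
  read z, top Z: go to q, push Z → (q, zxxzy, Z)
  read z, top Z: go to r, push YBZ → (r, xxzy, YBZ)
  read x, top Y: go to q, push ε → (q, xzy, BZ)
  read x, top B: go to r, push YB → (r, zy, YBZ)
No transition applies at (r, zy, YBZ); input not fully consumed.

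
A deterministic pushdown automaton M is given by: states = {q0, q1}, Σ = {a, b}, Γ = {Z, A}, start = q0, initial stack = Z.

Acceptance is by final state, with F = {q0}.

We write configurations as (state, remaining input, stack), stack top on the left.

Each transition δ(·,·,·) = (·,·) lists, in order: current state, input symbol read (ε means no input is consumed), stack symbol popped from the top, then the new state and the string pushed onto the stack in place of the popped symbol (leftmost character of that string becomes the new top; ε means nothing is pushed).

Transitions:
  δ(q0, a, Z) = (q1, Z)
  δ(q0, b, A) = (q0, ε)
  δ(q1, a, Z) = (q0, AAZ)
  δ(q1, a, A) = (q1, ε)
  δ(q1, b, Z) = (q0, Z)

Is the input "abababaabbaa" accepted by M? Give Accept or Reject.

(q0, abababaabbaa, Z) ⊢ (q1, bababaabbaa, Z) ⊢ (q0, ababaabbaa, Z) ⊢ (q1, babaabbaa, Z) ⊢ (q0, abaabbaa, Z) ⊢ (q1, baabbaa, Z) ⊢ (q0, aabbaa, Z) ⊢ (q1, abbaa, Z) ⊢ (q0, bbaa, AAZ) ⊢ (q0, baa, AZ) ⊢ (q0, aa, Z) ⊢ (q1, a, Z) ⊢ (q0, ε, AAZ)
All input consumed; state q0 ∈ F.

Accept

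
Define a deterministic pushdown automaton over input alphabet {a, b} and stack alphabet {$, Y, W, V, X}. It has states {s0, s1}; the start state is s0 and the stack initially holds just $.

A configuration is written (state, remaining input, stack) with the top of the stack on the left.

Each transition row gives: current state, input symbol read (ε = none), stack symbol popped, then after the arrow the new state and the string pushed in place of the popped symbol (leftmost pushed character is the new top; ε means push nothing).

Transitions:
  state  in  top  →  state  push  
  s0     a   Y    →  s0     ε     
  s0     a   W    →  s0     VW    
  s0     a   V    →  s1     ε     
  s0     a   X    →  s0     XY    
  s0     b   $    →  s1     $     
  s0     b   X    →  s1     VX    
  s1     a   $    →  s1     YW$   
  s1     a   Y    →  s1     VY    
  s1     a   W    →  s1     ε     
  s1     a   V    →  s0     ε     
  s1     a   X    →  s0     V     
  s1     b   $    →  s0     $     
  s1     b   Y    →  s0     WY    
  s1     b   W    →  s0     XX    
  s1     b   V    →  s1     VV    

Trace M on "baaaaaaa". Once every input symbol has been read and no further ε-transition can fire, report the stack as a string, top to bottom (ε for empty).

$

(s0, baaaaaaa, $) ⊢ (s1, aaaaaaa, $) ⊢ (s1, aaaaaa, YW$) ⊢ (s1, aaaaa, VYW$) ⊢ (s0, aaaa, YW$) ⊢ (s0, aaa, W$) ⊢ (s0, aa, VW$) ⊢ (s1, a, W$) ⊢ (s1, ε, $)
All input consumed in state s1 with stack $.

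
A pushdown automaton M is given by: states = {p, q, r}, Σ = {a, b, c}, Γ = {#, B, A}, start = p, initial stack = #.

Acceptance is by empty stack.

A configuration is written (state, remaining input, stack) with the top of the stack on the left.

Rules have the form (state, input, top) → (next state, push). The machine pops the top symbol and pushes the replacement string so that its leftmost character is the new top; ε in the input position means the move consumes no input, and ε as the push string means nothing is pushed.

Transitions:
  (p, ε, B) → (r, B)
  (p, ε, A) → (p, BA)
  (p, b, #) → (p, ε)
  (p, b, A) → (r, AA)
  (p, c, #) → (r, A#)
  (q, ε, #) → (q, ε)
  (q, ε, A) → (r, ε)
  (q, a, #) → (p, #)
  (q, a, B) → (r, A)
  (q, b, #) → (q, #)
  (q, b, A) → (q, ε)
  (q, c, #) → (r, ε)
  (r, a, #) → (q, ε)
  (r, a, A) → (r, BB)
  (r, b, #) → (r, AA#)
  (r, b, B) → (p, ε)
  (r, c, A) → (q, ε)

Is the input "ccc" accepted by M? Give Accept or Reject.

One accepting computation: (p, ccc, #) ⊢ (r, cc, A#) ⊢ (q, c, #) ⊢ (r, ε, ε)
All input consumed and the stack is empty.

Accept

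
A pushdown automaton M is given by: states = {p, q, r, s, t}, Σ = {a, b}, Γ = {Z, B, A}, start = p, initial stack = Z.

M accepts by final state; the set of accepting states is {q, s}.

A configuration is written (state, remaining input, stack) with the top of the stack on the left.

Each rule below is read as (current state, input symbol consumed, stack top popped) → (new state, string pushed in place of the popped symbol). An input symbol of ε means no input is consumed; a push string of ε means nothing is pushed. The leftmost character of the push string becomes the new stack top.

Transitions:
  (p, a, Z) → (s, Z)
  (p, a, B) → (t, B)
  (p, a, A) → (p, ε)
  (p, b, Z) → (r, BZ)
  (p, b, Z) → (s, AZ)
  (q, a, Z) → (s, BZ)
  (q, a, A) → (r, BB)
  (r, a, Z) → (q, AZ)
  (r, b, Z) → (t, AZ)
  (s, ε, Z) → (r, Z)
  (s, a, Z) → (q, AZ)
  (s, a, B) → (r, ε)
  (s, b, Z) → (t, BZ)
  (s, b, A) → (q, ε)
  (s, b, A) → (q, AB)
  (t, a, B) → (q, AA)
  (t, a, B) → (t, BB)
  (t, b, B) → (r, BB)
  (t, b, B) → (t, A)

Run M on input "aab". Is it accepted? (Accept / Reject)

Reject

No computation consumes all input and reaches a final state.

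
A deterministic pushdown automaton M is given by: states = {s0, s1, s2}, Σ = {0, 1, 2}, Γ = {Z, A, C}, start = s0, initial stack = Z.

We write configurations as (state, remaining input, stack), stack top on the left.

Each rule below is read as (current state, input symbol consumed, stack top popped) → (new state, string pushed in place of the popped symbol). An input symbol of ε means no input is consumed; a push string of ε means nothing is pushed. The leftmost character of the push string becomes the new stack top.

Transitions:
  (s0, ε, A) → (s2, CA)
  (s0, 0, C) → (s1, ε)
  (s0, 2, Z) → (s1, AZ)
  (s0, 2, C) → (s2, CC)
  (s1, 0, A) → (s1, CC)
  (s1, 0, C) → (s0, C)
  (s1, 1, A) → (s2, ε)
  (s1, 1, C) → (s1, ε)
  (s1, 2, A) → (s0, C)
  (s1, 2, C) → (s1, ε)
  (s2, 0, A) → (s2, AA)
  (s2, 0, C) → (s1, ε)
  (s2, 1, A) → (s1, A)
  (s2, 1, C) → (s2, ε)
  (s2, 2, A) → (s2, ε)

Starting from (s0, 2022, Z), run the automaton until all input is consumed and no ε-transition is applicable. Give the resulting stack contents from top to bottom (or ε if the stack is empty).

(s0, 2022, Z)
  read 2, top Z: go to s1, push AZ → (s1, 022, AZ)
  read 0, top A: go to s1, push CC → (s1, 22, CCZ)
  read 2, top C: go to s1, push ε → (s1, 2, CZ)
  read 2, top C: go to s1, push ε → (s1, ε, Z)
All input consumed in state s1 with stack Z.

Z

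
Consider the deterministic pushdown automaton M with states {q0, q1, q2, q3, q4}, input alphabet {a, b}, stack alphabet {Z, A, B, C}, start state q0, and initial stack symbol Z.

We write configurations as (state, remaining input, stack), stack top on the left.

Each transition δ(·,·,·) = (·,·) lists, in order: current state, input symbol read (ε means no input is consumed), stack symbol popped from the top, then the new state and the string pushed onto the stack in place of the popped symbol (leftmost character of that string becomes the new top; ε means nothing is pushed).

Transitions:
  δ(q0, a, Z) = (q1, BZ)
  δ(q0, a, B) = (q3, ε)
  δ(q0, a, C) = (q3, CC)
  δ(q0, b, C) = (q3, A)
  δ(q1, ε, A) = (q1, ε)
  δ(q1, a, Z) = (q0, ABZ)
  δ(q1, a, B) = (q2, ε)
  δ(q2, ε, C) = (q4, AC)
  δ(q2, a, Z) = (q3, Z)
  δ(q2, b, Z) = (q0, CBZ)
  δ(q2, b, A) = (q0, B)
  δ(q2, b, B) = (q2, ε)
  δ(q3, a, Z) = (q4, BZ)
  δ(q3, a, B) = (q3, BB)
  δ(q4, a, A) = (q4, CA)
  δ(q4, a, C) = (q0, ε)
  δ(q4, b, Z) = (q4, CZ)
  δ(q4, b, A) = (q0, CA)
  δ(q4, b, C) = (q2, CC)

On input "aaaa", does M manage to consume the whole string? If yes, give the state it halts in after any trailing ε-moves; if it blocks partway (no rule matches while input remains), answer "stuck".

(q0, aaaa, Z) ⊢ (q1, aaa, BZ) ⊢ (q2, aa, Z) ⊢ (q3, a, Z) ⊢ (q4, ε, BZ)
All input consumed; M is in state q4.

q4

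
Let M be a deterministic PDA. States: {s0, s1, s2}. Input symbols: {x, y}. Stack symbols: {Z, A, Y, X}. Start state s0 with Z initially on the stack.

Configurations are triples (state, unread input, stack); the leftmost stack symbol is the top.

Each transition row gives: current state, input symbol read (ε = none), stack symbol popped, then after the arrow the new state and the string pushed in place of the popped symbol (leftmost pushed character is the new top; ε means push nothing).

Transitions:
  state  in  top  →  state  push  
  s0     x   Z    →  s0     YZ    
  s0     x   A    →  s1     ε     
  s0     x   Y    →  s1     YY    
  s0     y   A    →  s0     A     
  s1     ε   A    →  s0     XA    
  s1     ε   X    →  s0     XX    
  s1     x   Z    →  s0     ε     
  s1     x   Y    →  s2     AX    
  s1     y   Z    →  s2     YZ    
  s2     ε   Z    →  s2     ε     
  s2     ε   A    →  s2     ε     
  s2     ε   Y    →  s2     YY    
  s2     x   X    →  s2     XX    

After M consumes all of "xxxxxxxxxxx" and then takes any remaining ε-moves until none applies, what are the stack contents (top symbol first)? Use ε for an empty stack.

(s0, xxxxxxxxxxx, Z) ⊢ (s0, xxxxxxxxxx, YZ) ⊢ (s1, xxxxxxxxx, YYZ) ⊢ (s2, xxxxxxxx, AXYZ) ⊢ (s2, xxxxxxxx, XYZ) ⊢ (s2, xxxxxxx, XXYZ) ⊢ (s2, xxxxxx, XXXYZ) ⊢ (s2, xxxxx, XXXXYZ) ⊢ (s2, xxxx, XXXXXYZ) ⊢ (s2, xxx, XXXXXXYZ) ⊢ (s2, xx, XXXXXXXYZ) ⊢ (s2, x, XXXXXXXXYZ) ⊢ (s2, ε, XXXXXXXXXYZ)
All input consumed in state s2 with stack XXXXXXXXXYZ.

XXXXXXXXXYZ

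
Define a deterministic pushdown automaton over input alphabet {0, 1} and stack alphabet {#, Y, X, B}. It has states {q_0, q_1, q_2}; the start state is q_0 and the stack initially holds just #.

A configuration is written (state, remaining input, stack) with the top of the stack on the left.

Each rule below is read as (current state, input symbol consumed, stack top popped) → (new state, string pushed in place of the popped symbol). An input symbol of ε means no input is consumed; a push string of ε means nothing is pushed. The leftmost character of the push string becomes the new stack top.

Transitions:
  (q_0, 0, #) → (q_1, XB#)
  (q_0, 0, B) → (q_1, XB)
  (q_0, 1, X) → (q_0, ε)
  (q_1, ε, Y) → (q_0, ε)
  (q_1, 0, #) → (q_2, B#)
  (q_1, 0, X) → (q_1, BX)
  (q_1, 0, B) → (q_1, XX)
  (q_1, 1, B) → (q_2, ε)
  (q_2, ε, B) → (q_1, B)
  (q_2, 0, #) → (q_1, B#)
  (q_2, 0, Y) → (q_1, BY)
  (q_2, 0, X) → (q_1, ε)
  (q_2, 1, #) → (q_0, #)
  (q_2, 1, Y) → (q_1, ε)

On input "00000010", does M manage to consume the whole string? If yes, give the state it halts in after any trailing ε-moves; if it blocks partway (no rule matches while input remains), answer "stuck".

q_1

(q_0, 00000010, #)
  read 0, top #: go to q_1, push XB# → (q_1, 0000010, XB#)
  read 0, top X: go to q_1, push BX → (q_1, 000010, BXB#)
  read 0, top B: go to q_1, push XX → (q_1, 00010, XXXB#)
  read 0, top X: go to q_1, push BX → (q_1, 0010, BXXXB#)
  read 0, top B: go to q_1, push XX → (q_1, 010, XXXXXB#)
  read 0, top X: go to q_1, push BX → (q_1, 10, BXXXXXB#)
  read 1, top B: go to q_2, push ε → (q_2, 0, XXXXXB#)
  read 0, top X: go to q_1, push ε → (q_1, ε, XXXXB#)
All input consumed; M is in state q_1.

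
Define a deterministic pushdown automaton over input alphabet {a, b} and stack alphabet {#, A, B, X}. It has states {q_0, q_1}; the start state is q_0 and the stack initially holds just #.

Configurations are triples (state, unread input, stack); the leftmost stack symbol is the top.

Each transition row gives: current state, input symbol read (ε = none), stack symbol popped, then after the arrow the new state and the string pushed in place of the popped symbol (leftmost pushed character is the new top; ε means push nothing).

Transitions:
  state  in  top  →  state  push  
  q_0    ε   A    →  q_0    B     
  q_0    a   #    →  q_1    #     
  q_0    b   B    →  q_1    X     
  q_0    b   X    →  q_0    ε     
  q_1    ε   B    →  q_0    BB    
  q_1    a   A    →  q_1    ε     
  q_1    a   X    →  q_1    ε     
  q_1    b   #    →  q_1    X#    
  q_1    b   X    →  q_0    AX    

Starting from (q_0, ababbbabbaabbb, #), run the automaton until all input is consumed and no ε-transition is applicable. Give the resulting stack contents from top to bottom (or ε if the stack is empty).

XX#

(q_0, ababbbabbaabbb, #)
  read a, top #: go to q_1, push # → (q_1, babbbabbaabbb, #)
  read b, top #: go to q_1, push X# → (q_1, abbbabbaabbb, X#)
  read a, top X: go to q_1, push ε → (q_1, bbbabbaabbb, #)
  read b, top #: go to q_1, push X# → (q_1, bbabbaabbb, X#)
  read b, top X: go to q_0, push AX → (q_0, babbaabbb, AX#)
  ε-move, top A: go to q_0, push B → (q_0, babbaabbb, BX#)
  read b, top B: go to q_1, push X → (q_1, abbaabbb, XX#)
  read a, top X: go to q_1, push ε → (q_1, bbaabbb, X#)
  read b, top X: go to q_0, push AX → (q_0, baabbb, AX#)
  ε-move, top A: go to q_0, push B → (q_0, baabbb, BX#)
  read b, top B: go to q_1, push X → (q_1, aabbb, XX#)
  read a, top X: go to q_1, push ε → (q_1, abbb, X#)
  read a, top X: go to q_1, push ε → (q_1, bbb, #)
  read b, top #: go to q_1, push X# → (q_1, bb, X#)
  read b, top X: go to q_0, push AX → (q_0, b, AX#)
  ε-move, top A: go to q_0, push B → (q_0, b, BX#)
  read b, top B: go to q_1, push X → (q_1, ε, XX#)
All input consumed in state q_1 with stack XX#.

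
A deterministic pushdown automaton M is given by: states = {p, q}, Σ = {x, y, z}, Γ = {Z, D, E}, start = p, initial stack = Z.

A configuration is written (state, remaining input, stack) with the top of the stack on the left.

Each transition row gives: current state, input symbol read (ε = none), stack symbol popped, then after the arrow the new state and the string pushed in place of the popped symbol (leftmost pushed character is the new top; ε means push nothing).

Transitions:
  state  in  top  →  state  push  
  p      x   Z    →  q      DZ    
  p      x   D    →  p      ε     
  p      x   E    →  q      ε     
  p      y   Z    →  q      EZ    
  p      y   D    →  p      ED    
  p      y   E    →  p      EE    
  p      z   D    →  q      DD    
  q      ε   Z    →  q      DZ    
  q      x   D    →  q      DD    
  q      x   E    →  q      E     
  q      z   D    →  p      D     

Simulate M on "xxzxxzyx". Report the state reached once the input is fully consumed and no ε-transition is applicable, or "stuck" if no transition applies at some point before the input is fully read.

stuck

(p, xxzxxzyx, Z)
  read x, top Z: go to q, push DZ → (q, xzxxzyx, DZ)
  read x, top D: go to q, push DD → (q, zxxzyx, DDZ)
  read z, top D: go to p, push D → (p, xxzyx, DDZ)
  read x, top D: go to p, push ε → (p, xzyx, DZ)
  read x, top D: go to p, push ε → (p, zyx, Z)
No transition for (p, z, top Z); M blocks with input zyx remaining.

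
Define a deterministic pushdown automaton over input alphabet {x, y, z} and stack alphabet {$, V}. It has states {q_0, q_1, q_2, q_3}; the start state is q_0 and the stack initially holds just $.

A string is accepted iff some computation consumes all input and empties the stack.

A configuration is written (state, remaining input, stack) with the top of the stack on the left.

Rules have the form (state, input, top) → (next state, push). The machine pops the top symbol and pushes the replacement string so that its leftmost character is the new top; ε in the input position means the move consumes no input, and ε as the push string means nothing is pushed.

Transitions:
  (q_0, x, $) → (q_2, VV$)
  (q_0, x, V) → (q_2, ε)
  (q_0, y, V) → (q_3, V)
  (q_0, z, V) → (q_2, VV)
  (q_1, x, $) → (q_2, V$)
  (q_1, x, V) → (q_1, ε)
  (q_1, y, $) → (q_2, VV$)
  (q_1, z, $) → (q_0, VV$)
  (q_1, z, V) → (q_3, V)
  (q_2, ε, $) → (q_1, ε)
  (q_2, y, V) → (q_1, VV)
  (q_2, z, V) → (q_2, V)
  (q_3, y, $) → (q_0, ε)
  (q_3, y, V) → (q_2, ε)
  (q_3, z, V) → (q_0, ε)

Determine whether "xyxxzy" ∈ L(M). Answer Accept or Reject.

Accept

(q_0, xyxxzy, $) ⊢ (q_2, yxxzy, VV$) ⊢ (q_1, xxzy, VVV$) ⊢ (q_1, xzy, VV$) ⊢ (q_1, zy, V$) ⊢ (q_3, y, V$) ⊢ (q_2, ε, $) ⊢ (q_1, ε, ε)
All input consumed and the stack is empty.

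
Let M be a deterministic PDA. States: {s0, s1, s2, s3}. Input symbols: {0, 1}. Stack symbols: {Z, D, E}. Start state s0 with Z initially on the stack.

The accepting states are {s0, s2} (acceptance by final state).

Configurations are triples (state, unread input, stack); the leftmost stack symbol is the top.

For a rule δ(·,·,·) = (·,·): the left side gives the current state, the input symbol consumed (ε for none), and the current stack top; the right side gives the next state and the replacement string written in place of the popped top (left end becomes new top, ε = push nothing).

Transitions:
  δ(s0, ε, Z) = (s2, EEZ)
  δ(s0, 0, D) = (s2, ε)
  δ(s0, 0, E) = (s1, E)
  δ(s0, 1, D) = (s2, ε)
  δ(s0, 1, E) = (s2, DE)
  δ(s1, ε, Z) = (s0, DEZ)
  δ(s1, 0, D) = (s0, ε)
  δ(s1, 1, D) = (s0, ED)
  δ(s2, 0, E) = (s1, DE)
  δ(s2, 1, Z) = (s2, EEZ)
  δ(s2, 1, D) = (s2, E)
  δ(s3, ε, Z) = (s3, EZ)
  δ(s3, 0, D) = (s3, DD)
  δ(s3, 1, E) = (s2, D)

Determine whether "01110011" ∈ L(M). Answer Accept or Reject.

(s0, 01110011, Z)
  ε-move, top Z: go to s2, push EEZ → (s2, 01110011, EEZ)
  read 0, top E: go to s1, push DE → (s1, 1110011, DEEZ)
  read 1, top D: go to s0, push ED → (s0, 110011, EDEEZ)
  read 1, top E: go to s2, push DE → (s2, 10011, DEDEEZ)
  read 1, top D: go to s2, push E → (s2, 0011, EEDEEZ)
  read 0, top E: go to s1, push DE → (s1, 011, DEEDEEZ)
  read 0, top D: go to s0, push ε → (s0, 11, EEDEEZ)
  read 1, top E: go to s2, push DE → (s2, 1, DEEDEEZ)
  read 1, top D: go to s2, push E → (s2, ε, EEEDEEZ)
All input consumed; state s2 ∈ F.

Accept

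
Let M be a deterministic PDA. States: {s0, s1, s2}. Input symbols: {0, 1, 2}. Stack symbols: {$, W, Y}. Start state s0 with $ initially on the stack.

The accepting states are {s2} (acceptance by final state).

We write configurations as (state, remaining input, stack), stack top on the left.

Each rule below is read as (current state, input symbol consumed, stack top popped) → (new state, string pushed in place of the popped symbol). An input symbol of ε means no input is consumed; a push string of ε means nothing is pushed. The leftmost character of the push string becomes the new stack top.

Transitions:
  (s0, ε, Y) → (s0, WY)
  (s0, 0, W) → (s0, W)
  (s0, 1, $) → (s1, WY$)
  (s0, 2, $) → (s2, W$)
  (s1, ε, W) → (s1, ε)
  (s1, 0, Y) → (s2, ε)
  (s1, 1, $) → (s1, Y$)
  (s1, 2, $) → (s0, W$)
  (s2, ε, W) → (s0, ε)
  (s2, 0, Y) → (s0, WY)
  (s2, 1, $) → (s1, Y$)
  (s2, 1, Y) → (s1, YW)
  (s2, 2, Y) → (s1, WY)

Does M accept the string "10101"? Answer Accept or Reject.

Reject

(s0, 10101, $)
  read 1, top $: go to s1, push WY$ → (s1, 0101, WY$)
  ε-move, top W: go to s1, push ε → (s1, 0101, Y$)
  read 0, top Y: go to s2, push ε → (s2, 101, $)
  read 1, top $: go to s1, push Y$ → (s1, 01, Y$)
  read 0, top Y: go to s2, push ε → (s2, 1, $)
  read 1, top $: go to s1, push Y$ → (s1, ε, Y$)
All input consumed; state s1 ∉ F and no further ε-move applies.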